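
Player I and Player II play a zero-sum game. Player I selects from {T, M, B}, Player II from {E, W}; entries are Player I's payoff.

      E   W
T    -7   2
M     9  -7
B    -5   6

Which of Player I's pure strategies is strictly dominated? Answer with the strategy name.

B gives a strictly higher payoff than T against every column: -5 > -7, 6 > 2.
So T is strictly dominated and Player I never plays it.

T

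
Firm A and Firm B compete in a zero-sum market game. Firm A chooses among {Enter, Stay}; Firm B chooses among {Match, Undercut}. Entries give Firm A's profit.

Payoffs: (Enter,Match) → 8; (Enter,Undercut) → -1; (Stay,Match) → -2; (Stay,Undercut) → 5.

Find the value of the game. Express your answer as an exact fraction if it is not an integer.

19/8

Row minima: Enter → -1, Stay → -2; maximin = -1.
Column maxima: Match → 8, Undercut → 5; minimax = 5.
-1 ≠ 5, so there is no saddle point; optimal play is mixed.
Let Firm A play Enter with probability p. Expected payoff against Match: 8p + (-2)(1−p) = 10p − 2; against Undercut: (-1)p + 5(1−p) = −6p + 5.
Setting these equal: 10p − 2 = −6p + 5 ⇒ 16p = 7 ⇒ p = 7/16, and the value is (10)·(7/16) − 2 = 19/8.
For Firm B: with q = P(Match), equating Enter's and Stay's payoffs gives 9q − 1 = −7q + 5 ⇒ q = 3/8.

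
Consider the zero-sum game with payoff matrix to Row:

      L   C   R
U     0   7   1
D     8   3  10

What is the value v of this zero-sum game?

Row minima: U → 0, D → 3; maximin = 3.
Column maxima: L → 8, C → 7, R → 10; minimax = 7.
3 ≠ 7, so there is no saddle point; optimal play is mixed.
R is strictly dominated by L (it gives Row strictly more in every row), so Column never plays it.
On the remaining 2×2 (U, D vs L, C):
Let Row play U with probability p. Expected payoff against L: 0p + 8(1−p) = −8p + 8; against C: 7p + 3(1−p) = 4p + 3.
Setting these equal: −8p + 8 = 4p + 3 ⇒ −12p = -5 ⇒ p = 5/12, and the value is (-8)·(5/12) + 8 = 14/3.
For Column: with q = P(L), equating U's and D's payoffs gives −7q + 7 = 5q + 3 ⇒ q = 1/3.

14/3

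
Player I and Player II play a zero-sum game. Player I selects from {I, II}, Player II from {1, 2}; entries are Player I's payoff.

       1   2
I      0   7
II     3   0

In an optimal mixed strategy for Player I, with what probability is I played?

3/10

Row minima: I → 0, II → 0; maximin = 0.
Column maxima: 1 → 3, 2 → 7; minimax = 3.
0 ≠ 3, so there is no saddle point; optimal play is mixed.
Let Player I play I with probability p. Expected payoff against 1: 0p + 3(1−p) = −3p + 3; against 2: 7p + 0(1−p) = 7p.
Setting these equal: −3p + 3 = 7p ⇒ −10p = -3 ⇒ p = 3/10, and the value is (-3)·(3/10) + 3 = 21/10.
For Player II: with q = P(1), equating I's and II's payoffs gives −7q + 7 = 3q ⇒ q = 7/10.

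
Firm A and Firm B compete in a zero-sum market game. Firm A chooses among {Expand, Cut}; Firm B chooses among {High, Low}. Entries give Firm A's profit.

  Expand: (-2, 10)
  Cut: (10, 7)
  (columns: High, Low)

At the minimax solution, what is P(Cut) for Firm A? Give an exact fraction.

Row minima: Expand → -2, Cut → 7; maximin = 7.
Column maxima: High → 10, Low → 10; minimax = 10.
7 ≠ 10, so there is no saddle point; optimal play is mixed.
Let Firm A play Expand with probability p. Expected payoff against High: (-2)p + 10(1−p) = −12p + 10; against Low: 10p + 7(1−p) = 3p + 7.
Setting these equal: −12p + 10 = 3p + 7 ⇒ −15p = -3 ⇒ p = 1/5, and the value is (-12)·(1/5) + 10 = 38/5.
For Firm B: with q = P(High), equating Expand's and Cut's payoffs gives −12q + 10 = 3q + 7 ⇒ q = 1/5.

4/5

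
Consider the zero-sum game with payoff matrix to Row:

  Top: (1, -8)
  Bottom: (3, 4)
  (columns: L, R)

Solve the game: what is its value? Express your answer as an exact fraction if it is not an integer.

3

Row minima: Top → -8, Bottom → 3; maximin = 3.
Column maxima: L → 3, R → 4; minimax = 3.
Since maximin = minimax = 3, there is a saddle point and the value is 3.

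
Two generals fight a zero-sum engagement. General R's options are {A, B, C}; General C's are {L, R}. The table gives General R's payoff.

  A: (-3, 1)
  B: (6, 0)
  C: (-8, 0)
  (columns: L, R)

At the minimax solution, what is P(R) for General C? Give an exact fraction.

9/10

Row minima: A → -3, B → 0, C → -8; maximin = 0.
Column maxima: L → 6, R → 1; minimax = 1.
0 ≠ 1, so there is no saddle point; optimal play is mixed.
C is strictly dominated by A, so General R never plays it.
On the remaining 2×2 (A, B vs L, R):
Let General R play A with probability p. Expected payoff against L: (-3)p + 6(1−p) = −9p + 6; against R: 1p + 0(1−p) = p.
Setting these equal: −9p + 6 = p ⇒ −10p = -6 ⇒ p = 3/5, and the value is (-9)·(3/5) + 6 = 3/5.
For General C: with q = P(L), equating A's and B's payoffs gives −4q + 1 = 6q ⇒ q = 1/10.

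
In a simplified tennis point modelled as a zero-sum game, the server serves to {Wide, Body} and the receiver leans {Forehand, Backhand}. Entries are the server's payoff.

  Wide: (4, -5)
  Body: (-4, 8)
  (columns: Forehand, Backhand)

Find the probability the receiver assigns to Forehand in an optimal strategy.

13/21

Row minima: Wide → -5, Body → -4; maximin = -4.
Column maxima: Forehand → 4, Backhand → 8; minimax = 4.
-4 ≠ 4, so there is no saddle point; optimal play is mixed.
Let the server play Wide with probability p. Expected payoff against Forehand: 4p + (-4)(1−p) = 8p − 4; against Backhand: (-5)p + 8(1−p) = −13p + 8.
Setting these equal: 8p − 4 = −13p + 8 ⇒ 21p = 12 ⇒ p = 4/7, and the value is (8)·(4/7) − 4 = 4/7.
For the receiver: with q = P(Forehand), equating Wide's and Body's payoffs gives 9q − 5 = −12q + 8 ⇒ q = 13/21.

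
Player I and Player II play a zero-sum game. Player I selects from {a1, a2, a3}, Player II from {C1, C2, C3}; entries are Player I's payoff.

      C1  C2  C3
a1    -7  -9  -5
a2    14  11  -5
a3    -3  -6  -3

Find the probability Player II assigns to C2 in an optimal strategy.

2/19

Row minima: a1 → -9, a2 → -5, a3 → -6; maximin = -5.
Column maxima: C1 → 14, C2 → 11, C3 → -3; minimax = -3.
-5 ≠ -3, so there is no saddle point; optimal play is mixed.
a1 is strictly dominated by a3, so Player I never plays it.
C1 is strictly dominated by C2 (it gives Player I strictly more in every row), so Player II never plays it.
On the remaining 2×2 (a2, a3 vs C2, C3):
Let Player I play a2 with probability p. Expected payoff against C2: 11p + (-6)(1−p) = 17p − 6; against C3: (-5)p + (-3)(1−p) = −2p − 3.
Setting these equal: 17p − 6 = −2p − 3 ⇒ 19p = 3 ⇒ p = 3/19, and the value is (17)·(3/19) − 6 = -63/19.
For Player II: with q = P(C2), equating a2's and a3's payoffs gives 16q − 5 = −3q − 3 ⇒ q = 2/19.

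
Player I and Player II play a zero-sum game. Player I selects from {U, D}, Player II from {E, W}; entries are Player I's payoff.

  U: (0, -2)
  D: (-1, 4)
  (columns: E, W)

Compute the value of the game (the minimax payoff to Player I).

-2/7

Row minima: U → -2, D → -1; maximin = -1.
Column maxima: E → 0, W → 4; minimax = 0.
-1 ≠ 0, so there is no saddle point; optimal play is mixed.
Let Player I play U with probability p. Expected payoff against E: 0p + (-1)(1−p) = p − 1; against W: (-2)p + 4(1−p) = −6p + 4.
Setting these equal: p − 1 = −6p + 4 ⇒ 7p = 5 ⇒ p = 5/7, and the value is (1)·(5/7) − 1 = -2/7.
For Player II: with q = P(E), equating U's and D's payoffs gives 2q − 2 = −5q + 4 ⇒ q = 6/7.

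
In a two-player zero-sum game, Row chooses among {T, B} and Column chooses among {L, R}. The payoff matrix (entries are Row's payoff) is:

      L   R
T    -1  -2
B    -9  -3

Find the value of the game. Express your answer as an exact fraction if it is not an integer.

-2

Row minima: T → -2, B → -9; maximin = -2.
Column maxima: L → -1, R → -2; minimax = -2.
Since maximin = minimax = -2, there is a saddle point and the value is -2.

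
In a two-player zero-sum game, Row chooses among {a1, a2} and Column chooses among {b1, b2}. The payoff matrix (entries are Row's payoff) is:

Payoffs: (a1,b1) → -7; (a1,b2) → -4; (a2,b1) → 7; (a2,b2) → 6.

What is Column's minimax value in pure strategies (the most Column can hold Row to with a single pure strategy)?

6

Column maxima: b1 → 7, b2 → 6.
The smallest of these is 6.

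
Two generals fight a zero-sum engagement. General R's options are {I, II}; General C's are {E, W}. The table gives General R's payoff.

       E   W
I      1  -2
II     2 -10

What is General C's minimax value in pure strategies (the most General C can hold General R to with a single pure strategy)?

-2

Column maxima: E → 2, W → -2.
The smallest of these is -2.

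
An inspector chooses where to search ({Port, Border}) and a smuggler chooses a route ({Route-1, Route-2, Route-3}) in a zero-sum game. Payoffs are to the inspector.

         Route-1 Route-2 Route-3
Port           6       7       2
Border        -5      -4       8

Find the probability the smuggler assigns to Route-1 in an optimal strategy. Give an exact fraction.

6/17

Row minima: Port → 2, Border → -5; maximin = 2.
Column maxima: Route-1 → 6, Route-2 → 7, Route-3 → 8; minimax = 6.
2 ≠ 6, so there is no saddle point; optimal play is mixed.
Route-2 is strictly dominated by Route-1 (it gives the inspector strictly more in every row), so the smuggler never plays it.
On the remaining 2×2 (Port, Border vs Route-1, Route-3):
Let the inspector play Port with probability p. Expected payoff against Route-1: 6p + (-5)(1−p) = 11p − 5; against Route-3: 2p + 8(1−p) = −6p + 8.
Setting these equal: 11p − 5 = −6p + 8 ⇒ 17p = 13 ⇒ p = 13/17, and the value is (11)·(13/17) − 5 = 58/17.
For the smuggler: with q = P(Route-1), equating Port's and Border's payoffs gives 4q + 2 = −13q + 8 ⇒ q = 6/17.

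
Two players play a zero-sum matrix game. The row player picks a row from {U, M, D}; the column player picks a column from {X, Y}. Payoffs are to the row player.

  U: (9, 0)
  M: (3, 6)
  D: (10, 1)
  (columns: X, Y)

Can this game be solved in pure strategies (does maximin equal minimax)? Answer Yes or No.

No

Row minima: U → 0, M → 3, D → 1; maximin = 3.
Column maxima: X → 10, Y → 6; minimax = 6.
3 ≠ 6, so no pure-strategy equilibrium exists.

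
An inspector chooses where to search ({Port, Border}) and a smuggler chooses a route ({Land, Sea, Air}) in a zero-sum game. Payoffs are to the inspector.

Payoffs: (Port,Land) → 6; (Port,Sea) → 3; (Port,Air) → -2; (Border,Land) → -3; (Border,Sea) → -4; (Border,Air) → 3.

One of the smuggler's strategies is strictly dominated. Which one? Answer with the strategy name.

Sea holds the inspector's payoff strictly below Land in every row: 3 < 6, -4 < -3.
So Land is strictly dominated for the smuggler.

Land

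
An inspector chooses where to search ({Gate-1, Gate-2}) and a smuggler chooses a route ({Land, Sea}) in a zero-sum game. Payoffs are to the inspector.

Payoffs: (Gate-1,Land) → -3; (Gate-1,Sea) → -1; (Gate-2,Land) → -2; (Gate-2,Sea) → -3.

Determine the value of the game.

Row minima: Gate-1 → -3, Gate-2 → -3; maximin = -3.
Column maxima: Land → -2, Sea → -1; minimax = -2.
-3 ≠ -2, so there is no saddle point; optimal play is mixed.
Let the inspector play Gate-1 with probability p. Expected payoff against Land: (-3)p + (-2)(1−p) = −p − 2; against Sea: (-1)p + (-3)(1−p) = 2p − 3.
Setting these equal: −p − 2 = 2p − 3 ⇒ −3p = -1 ⇒ p = 1/3, and the value is (-1)·(1/3) − 2 = -7/3.
For the smuggler: with q = P(Land), equating Gate-1's and Gate-2's payoffs gives −2q − 1 = q − 3 ⇒ q = 2/3.

-7/3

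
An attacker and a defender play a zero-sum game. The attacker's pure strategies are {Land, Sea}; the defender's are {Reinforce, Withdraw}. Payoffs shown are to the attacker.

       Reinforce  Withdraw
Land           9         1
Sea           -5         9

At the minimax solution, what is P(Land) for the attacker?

7/11

Row minima: Land → 1, Sea → -5; maximin = 1.
Column maxima: Reinforce → 9, Withdraw → 9; minimax = 9.
1 ≠ 9, so there is no saddle point; optimal play is mixed.
Let the attacker play Land with probability p. Expected payoff against Reinforce: 9p + (-5)(1−p) = 14p − 5; against Withdraw: 1p + 9(1−p) = −8p + 9.
Setting these equal: 14p − 5 = −8p + 9 ⇒ 22p = 14 ⇒ p = 7/11, and the value is (14)·(7/11) − 5 = 43/11.
For the defender: with q = P(Reinforce), equating Land's and Sea's payoffs gives 8q + 1 = −14q + 9 ⇒ q = 4/11.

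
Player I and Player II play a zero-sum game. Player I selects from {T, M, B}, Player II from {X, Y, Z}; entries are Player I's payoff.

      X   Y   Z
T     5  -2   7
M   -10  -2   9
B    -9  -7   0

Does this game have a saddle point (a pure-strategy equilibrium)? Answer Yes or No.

Row minima: T → -2, M → -10, B → -9; maximin = -2.
Column maxima: X → 5, Y → -2, Z → 9; minimax = -2.
maximin = minimax = -2, so a saddle point exists.

Yes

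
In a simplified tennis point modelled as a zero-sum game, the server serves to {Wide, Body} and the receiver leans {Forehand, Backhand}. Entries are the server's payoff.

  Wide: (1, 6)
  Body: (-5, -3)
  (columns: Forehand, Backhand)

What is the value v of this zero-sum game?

Row minima: Wide → 1, Body → -5; maximin = 1.
Column maxima: Forehand → 1, Backhand → 6; minimax = 1.
Since maximin = minimax = 1, there is a saddle point and the value is 1.

1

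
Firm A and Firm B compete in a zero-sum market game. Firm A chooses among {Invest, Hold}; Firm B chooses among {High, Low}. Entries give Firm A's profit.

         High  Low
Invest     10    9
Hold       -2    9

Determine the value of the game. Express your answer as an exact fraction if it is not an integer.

9

Row minima: Invest → 9, Hold → -2; maximin = 9.
Column maxima: High → 10, Low → 9; minimax = 9.
Since maximin = minimax = 9, there is a saddle point and the value is 9.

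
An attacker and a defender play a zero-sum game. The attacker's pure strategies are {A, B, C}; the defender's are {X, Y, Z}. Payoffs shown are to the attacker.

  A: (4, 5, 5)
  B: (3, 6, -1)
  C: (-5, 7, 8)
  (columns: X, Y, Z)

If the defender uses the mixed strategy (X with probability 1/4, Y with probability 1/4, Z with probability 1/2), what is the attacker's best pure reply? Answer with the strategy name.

Expected payoff of A: (1/4)·4 + (1/4)·5 + (1/2)·5 = 19/4.
Expected payoff of B: (1/4)·3 + (1/4)·6 + (1/2)·(-1) = 7/4.
Expected payoff of C: (1/4)·(-5) + (1/4)·7 + (1/2)·8 = 9/2.
The largest is 19/4, so the attacker's best response is A.

A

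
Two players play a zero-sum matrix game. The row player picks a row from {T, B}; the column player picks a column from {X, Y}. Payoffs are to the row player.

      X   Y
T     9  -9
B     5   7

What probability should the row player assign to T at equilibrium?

Row minima: T → -9, B → 5; maximin = 5.
Column maxima: X → 9, Y → 7; minimax = 7.
5 ≠ 7, so there is no saddle point; optimal play is mixed.
Let the row player play T with probability p. Expected payoff against X: 9p + 5(1−p) = 4p + 5; against Y: (-9)p + 7(1−p) = −16p + 7.
Setting these equal: 4p + 5 = −16p + 7 ⇒ 20p = 2 ⇒ p = 1/10, and the value is (4)·(1/10) + 5 = 27/5.
For the column player: with q = P(X), equating T's and B's payoffs gives 18q − 9 = −2q + 7 ⇒ q = 4/5.

1/10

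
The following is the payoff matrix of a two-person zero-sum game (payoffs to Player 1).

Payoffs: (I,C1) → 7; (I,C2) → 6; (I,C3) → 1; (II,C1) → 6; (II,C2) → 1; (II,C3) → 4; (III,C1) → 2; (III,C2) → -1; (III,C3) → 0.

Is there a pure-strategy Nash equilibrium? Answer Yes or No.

No

Row minima: I → 1, II → 1, III → -1; maximin = 1.
Column maxima: C1 → 7, C2 → 6, C3 → 4; minimax = 4.
1 ≠ 4, so no pure-strategy equilibrium exists.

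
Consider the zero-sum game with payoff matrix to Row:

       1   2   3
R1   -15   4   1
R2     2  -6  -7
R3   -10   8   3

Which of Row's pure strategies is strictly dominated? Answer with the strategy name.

R1

R3 gives a strictly higher payoff than R1 against every column: -10 > -15, 8 > 4, 3 > 1.
So R1 is strictly dominated and Row never plays it.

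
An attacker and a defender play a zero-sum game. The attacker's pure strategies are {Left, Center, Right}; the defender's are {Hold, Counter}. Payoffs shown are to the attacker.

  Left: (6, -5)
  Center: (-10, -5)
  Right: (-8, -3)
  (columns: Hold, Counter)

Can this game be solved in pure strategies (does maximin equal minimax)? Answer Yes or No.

No

Row minima: Left → -5, Center → -10, Right → -8; maximin = -5.
Column maxima: Hold → 6, Counter → -3; minimax = -3.
-5 ≠ -3, so no pure-strategy equilibrium exists.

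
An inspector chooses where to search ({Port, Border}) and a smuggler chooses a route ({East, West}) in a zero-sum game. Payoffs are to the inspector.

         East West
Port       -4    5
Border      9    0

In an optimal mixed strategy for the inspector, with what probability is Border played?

1/2

Row minima: Port → -4, Border → 0; maximin = 0.
Column maxima: East → 9, West → 5; minimax = 5.
0 ≠ 5, so there is no saddle point; optimal play is mixed.
Let the inspector play Port with probability p. Expected payoff against East: (-4)p + 9(1−p) = −13p + 9; against West: 5p + 0(1−p) = 5p.
Setting these equal: −13p + 9 = 5p ⇒ −18p = -9 ⇒ p = 1/2, and the value is (-13)·(1/2) + 9 = 5/2.
For the smuggler: with q = P(East), equating Port's and Border's payoffs gives −9q + 5 = 9q ⇒ q = 5/18.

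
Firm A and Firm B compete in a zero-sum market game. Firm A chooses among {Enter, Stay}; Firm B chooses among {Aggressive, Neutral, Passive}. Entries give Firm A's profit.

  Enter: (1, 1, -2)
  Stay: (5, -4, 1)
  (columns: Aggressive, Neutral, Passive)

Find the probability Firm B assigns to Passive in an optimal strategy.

5/8

Row minima: Enter → -2, Stay → -4; maximin = -2.
Column maxima: Aggressive → 5, Neutral → 1, Passive → 1; minimax = 1.
-2 ≠ 1, so there is no saddle point; optimal play is mixed.
Aggressive is strictly dominated by Passive (it gives Firm A strictly more in every row), so Firm B never plays it.
On the remaining 2×2 (Enter, Stay vs Neutral, Passive):
Let Firm A play Enter with probability p. Expected payoff against Neutral: 1p + (-4)(1−p) = 5p − 4; against Passive: (-2)p + 1(1−p) = −3p + 1.
Setting these equal: 5p − 4 = −3p + 1 ⇒ 8p = 5 ⇒ p = 5/8, and the value is (5)·(5/8) − 4 = -7/8.
For Firm B: with q = P(Neutral), equating Enter's and Stay's payoffs gives 3q − 2 = −5q + 1 ⇒ q = 3/8.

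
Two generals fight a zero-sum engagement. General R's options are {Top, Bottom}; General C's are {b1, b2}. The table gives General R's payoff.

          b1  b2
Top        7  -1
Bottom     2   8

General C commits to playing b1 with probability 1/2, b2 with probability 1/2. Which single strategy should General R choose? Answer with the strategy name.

Expected payoff of Top: (1/2)·7 + (1/2)·(-1) = 3.
Expected payoff of Bottom: (1/2)·2 + (1/2)·8 = 5.
The largest is 5, so General R's best response is Bottom.

Bottom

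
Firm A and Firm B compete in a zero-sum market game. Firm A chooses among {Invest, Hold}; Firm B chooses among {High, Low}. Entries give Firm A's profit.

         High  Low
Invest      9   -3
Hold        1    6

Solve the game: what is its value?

Row minima: Invest → -3, Hold → 1; maximin = 1.
Column maxima: High → 9, Low → 6; minimax = 6.
1 ≠ 6, so there is no saddle point; optimal play is mixed.
Let Firm A play Invest with probability p. Expected payoff against High: 9p + 1(1−p) = 8p + 1; against Low: (-3)p + 6(1−p) = −9p + 6.
Setting these equal: 8p + 1 = −9p + 6 ⇒ 17p = 5 ⇒ p = 5/17, and the value is (8)·(5/17) + 1 = 57/17.
For Firm B: with q = P(High), equating Invest's and Hold's payoffs gives 12q − 3 = −5q + 6 ⇒ q = 9/17.

57/17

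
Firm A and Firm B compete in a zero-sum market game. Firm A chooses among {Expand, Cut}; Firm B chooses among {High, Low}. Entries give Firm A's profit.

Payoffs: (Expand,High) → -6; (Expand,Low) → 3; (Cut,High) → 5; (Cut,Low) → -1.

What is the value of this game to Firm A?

3/5

Row minima: Expand → -6, Cut → -1; maximin = -1.
Column maxima: High → 5, Low → 3; minimax = 3.
-1 ≠ 3, so there is no saddle point; optimal play is mixed.
Let Firm A play Expand with probability p. Expected payoff against High: (-6)p + 5(1−p) = −11p + 5; against Low: 3p + (-1)(1−p) = 4p − 1.
Setting these equal: −11p + 5 = 4p − 1 ⇒ −15p = -6 ⇒ p = 2/5, and the value is (-11)·(2/5) + 5 = 3/5.
For Firm B: with q = P(High), equating Expand's and Cut's payoffs gives −9q + 3 = 6q − 1 ⇒ q = 4/15.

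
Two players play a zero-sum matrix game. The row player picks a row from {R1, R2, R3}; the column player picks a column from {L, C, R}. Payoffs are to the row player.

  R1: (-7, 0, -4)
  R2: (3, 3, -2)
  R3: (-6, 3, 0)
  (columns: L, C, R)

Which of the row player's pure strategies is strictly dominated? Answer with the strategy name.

R2 gives a strictly higher payoff than R1 against every column: 3 > -7, 3 > 0, -2 > -4.
So R1 is strictly dominated and the row player never plays it.

R1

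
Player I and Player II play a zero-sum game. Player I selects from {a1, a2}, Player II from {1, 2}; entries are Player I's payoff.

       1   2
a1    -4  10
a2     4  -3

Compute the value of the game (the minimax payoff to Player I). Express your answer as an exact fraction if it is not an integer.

4/3

Row minima: a1 → -4, a2 → -3; maximin = -3.
Column maxima: 1 → 4, 2 → 10; minimax = 4.
-3 ≠ 4, so there is no saddle point; optimal play is mixed.
Let Player I play a1 with probability p. Expected payoff against 1: (-4)p + 4(1−p) = −8p + 4; against 2: 10p + (-3)(1−p) = 13p − 3.
Setting these equal: −8p + 4 = 13p − 3 ⇒ −21p = -7 ⇒ p = 1/3, and the value is (-8)·(1/3) + 4 = 4/3.
For Player II: with q = P(1), equating a1's and a2's payoffs gives −14q + 10 = 7q − 3 ⇒ q = 13/21.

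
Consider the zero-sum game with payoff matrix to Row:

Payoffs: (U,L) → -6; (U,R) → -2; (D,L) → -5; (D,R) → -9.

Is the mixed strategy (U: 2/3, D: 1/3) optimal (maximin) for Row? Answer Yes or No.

No

Against L this mix gives (2/3)·(-6) + (1/3)·(-5) = -17/3.
Against R this mix gives (2/3)·(-2) + (1/3)·(-9) = -13/3.
Column will play L, holding Row to -17/3. Shifting weight toward the row that does better against L would raise this floor (the equalizing mix achieves -11/2 against both L and R), so the proposed strategy is not optimal.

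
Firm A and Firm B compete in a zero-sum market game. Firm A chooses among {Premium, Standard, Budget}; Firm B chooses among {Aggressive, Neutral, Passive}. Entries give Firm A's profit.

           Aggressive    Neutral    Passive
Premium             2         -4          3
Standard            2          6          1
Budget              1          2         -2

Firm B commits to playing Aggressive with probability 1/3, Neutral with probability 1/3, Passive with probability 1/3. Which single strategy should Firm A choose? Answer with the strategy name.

Expected payoff of Premium: (1/3)·2 + (1/3)·(-4) + (1/3)·3 = 1/3.
Expected payoff of Standard: (1/3)·2 + (1/3)·6 + (1/3)·1 = 3.
Expected payoff of Budget: (1/3)·1 + (1/3)·2 + (1/3)·(-2) = 1/3.
The largest is 3, so Firm A's best response is Standard.

Standard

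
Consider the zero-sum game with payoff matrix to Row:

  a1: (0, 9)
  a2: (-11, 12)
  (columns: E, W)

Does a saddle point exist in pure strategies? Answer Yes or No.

Yes

Row minima: a1 → 0, a2 → -11; maximin = 0.
Column maxima: E → 0, W → 12; minimax = 0.
maximin = minimax = 0, so a saddle point exists.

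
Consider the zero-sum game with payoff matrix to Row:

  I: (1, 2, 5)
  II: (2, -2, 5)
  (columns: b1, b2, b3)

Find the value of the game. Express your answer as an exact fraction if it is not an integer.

6/5

Row minima: I → 1, II → -2; maximin = 1.
Column maxima: b1 → 2, b2 → 2, b3 → 5; minimax = 2.
1 ≠ 2, so there is no saddle point; optimal play is mixed.
b3 is strictly dominated by b1 (it gives Row strictly more in every row), so Column never plays it.
On the remaining 2×2 (I, II vs b1, b2):
Let Row play I with probability p. Expected payoff against b1: 1p + 2(1−p) = −p + 2; against b2: 2p + (-2)(1−p) = 4p − 2.
Setting these equal: −p + 2 = 4p − 2 ⇒ −5p = -4 ⇒ p = 4/5, and the value is (-1)·(4/5) + 2 = 6/5.
For Column: with q = P(b1), equating I's and II's payoffs gives −q + 2 = 4q − 2 ⇒ q = 4/5.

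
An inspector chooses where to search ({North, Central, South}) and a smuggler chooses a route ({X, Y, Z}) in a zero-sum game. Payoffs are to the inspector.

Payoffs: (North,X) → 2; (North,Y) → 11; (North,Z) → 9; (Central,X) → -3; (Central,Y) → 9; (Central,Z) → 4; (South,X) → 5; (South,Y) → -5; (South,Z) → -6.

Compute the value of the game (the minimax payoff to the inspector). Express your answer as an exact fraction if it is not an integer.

Row minima: North → 2, Central → -3, South → -6; maximin = 2.
Column maxima: X → 5, Y → 11, Z → 9; minimax = 5.
2 ≠ 5, so there is no saddle point; optimal play is mixed.
Central is strictly dominated by North, so the inspector never plays it.
Y is strictly dominated by Z (it gives the inspector strictly more in every row), so the smuggler never plays it.
On the remaining 2×2 (North, South vs X, Z):
Let the inspector play North with probability p. Expected payoff against X: 2p + 5(1−p) = −3p + 5; against Z: 9p + (-6)(1−p) = 15p − 6.
Setting these equal: −3p + 5 = 15p − 6 ⇒ −18p = -11 ⇒ p = 11/18, and the value is (-3)·(11/18) + 5 = 19/6.
For the smuggler: with q = P(X), equating North's and South's payoffs gives −7q + 9 = 11q − 6 ⇒ q = 5/6.

19/6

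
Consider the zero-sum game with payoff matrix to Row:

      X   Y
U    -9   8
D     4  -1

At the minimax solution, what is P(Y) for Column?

13/22

Row minima: U → -9, D → -1; maximin = -1.
Column maxima: X → 4, Y → 8; minimax = 4.
-1 ≠ 4, so there is no saddle point; optimal play is mixed.
Let Row play U with probability p. Expected payoff against X: (-9)p + 4(1−p) = −13p + 4; against Y: 8p + (-1)(1−p) = 9p − 1.
Setting these equal: −13p + 4 = 9p − 1 ⇒ −22p = -5 ⇒ p = 5/22, and the value is (-13)·(5/22) + 4 = 23/22.
For Column: with q = P(X), equating U's and D's payoffs gives −17q + 8 = 5q − 1 ⇒ q = 9/22.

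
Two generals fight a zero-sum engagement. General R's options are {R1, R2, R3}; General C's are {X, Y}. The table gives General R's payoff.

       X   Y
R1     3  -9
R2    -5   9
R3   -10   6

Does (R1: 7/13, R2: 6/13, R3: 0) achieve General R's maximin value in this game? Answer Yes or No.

Against X this mix gives (7/13)·3 + (6/13)·(-5) = -9/13.
Against Y this mix gives (7/13)·(-9) + (6/13)·9 = -9/13.
All of General C's active replies (X, Y) yield -9/13, and no column does worse for General R. The mix makes General C indifferent and guarantees -9/13, so it is optimal.

Yes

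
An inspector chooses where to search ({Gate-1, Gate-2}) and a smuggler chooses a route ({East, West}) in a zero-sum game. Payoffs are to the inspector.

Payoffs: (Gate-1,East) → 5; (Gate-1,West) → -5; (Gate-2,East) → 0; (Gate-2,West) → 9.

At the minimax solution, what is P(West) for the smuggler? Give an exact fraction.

Row minima: Gate-1 → -5, Gate-2 → 0; maximin = 0.
Column maxima: East → 5, West → 9; minimax = 5.
0 ≠ 5, so there is no saddle point; optimal play is mixed.
Let the inspector play Gate-1 with probability p. Expected payoff against East: 5p + 0(1−p) = 5p; against West: (-5)p + 9(1−p) = −14p + 9.
Setting these equal: 5p = −14p + 9 ⇒ 19p = 9 ⇒ p = 9/19, and the value is (5)·(9/19) = 45/19.
For the smuggler: with q = P(East), equating Gate-1's and Gate-2's payoffs gives 10q − 5 = −9q + 9 ⇒ q = 14/19.

5/19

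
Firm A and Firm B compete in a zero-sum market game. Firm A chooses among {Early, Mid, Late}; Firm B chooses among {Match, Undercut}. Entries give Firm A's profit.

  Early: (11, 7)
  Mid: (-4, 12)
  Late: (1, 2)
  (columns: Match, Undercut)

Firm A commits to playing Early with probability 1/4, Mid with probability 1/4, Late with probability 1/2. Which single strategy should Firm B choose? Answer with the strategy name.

Match

If Firm B plays Match, Firm A's expected payoff is (1/4)·11 + (1/4)·(-4) + (1/2)·1 = 9/4.
If Firm B plays Undercut, Firm A's expected payoff is (1/4)·7 + (1/4)·12 + (1/2)·2 = 23/4.
Firm B minimizes Firm A's payoff; the smallest is 9/4, so the best response is Match.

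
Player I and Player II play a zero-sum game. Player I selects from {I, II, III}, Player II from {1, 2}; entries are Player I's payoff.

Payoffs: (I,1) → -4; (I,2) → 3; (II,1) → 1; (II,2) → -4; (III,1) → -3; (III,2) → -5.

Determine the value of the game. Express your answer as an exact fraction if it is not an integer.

-13/12

Row minima: I → -4, II → -4, III → -5; maximin = -4.
Column maxima: 1 → 1, 2 → 3; minimax = 1.
-4 ≠ 1, so there is no saddle point; optimal play is mixed.
III is strictly dominated by II, so Player I never plays it.
On the remaining 2×2 (I, II vs 1, 2):
Let Player I play I with probability p. Expected payoff against 1: (-4)p + 1(1−p) = −5p + 1; against 2: 3p + (-4)(1−p) = 7p − 4.
Setting these equal: −5p + 1 = 7p − 4 ⇒ −12p = -5 ⇒ p = 5/12, and the value is (-5)·(5/12) + 1 = -13/12.
For Player II: with q = P(1), equating I's and II's payoffs gives −7q + 3 = 5q − 4 ⇒ q = 7/12.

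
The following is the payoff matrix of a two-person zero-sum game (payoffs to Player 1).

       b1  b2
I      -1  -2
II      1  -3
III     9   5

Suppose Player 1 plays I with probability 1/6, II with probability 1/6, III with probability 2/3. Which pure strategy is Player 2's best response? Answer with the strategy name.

If Player 2 plays b1, Player 1's expected payoff is (1/6)·(-1) + (1/6)·1 + (2/3)·9 = 6.
If Player 2 plays b2, Player 1's expected payoff is (1/6)·(-2) + (1/6)·(-3) + (2/3)·5 = 5/2.
Player 2 minimizes Player 1's payoff; the smallest is 5/2, so the best response is b2.

b2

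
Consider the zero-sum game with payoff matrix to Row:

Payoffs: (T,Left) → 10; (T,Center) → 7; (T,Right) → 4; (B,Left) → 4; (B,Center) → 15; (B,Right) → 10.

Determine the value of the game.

7

Row minima: T → 4, B → 4; maximin = 4.
Column maxima: Left → 10, Center → 15, Right → 10; minimax = 10.
4 ≠ 10, so there is no saddle point; optimal play is mixed.
Center is strictly dominated by Right (it gives Row strictly more in every row), so Column never plays it.
On the remaining 2×2 (T, B vs Left, Right):
Let Row play T with probability p. Expected payoff against Left: 10p + 4(1−p) = 6p + 4; against Right: 4p + 10(1−p) = −6p + 10.
Setting these equal: 6p + 4 = −6p + 10 ⇒ 12p = 6 ⇒ p = 1/2, and the value is (6)·(1/2) + 4 = 7.
For Column: with q = P(Left), equating T's and B's payoffs gives 6q + 4 = −6q + 10 ⇒ q = 1/2.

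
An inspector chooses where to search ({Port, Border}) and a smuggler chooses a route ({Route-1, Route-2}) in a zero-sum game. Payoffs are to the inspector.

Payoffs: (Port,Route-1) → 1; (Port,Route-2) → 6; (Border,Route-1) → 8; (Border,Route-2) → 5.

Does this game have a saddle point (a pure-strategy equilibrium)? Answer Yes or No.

Row minima: Port → 1, Border → 5; maximin = 5.
Column maxima: Route-1 → 8, Route-2 → 6; minimax = 6.
5 ≠ 6, so no pure-strategy equilibrium exists.

No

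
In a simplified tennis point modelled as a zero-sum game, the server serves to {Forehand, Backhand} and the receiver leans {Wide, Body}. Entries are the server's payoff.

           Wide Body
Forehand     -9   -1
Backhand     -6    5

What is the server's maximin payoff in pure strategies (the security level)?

Row minima: Forehand → -9, Backhand → -6.
The best of these is -6.

-6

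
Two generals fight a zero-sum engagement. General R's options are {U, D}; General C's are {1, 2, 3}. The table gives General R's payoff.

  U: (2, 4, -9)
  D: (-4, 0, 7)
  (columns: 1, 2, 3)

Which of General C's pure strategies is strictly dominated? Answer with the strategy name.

2

1 holds General R's payoff strictly below 2 in every row: 2 < 4, -4 < 0.
So 2 is strictly dominated for General C.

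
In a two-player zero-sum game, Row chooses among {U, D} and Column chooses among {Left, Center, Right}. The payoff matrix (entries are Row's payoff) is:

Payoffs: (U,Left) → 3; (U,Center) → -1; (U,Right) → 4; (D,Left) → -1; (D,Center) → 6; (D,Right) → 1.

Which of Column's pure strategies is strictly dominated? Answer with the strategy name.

Left holds Row's payoff strictly below Right in every row: 3 < 4, -1 < 1.
So Right is strictly dominated for Column.

Right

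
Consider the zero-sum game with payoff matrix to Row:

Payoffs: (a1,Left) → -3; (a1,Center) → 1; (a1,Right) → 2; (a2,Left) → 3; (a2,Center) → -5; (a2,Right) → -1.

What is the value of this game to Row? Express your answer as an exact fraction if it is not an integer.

Row minima: a1 → -3, a2 → -5; maximin = -3.
Column maxima: Left → 3, Center → 1, Right → 2; minimax = 1.
-3 ≠ 1, so there is no saddle point; optimal play is mixed.
Right is strictly dominated by Center (it gives Row strictly more in every row), so Column never plays it.
On the remaining 2×2 (a1, a2 vs Left, Center):
Let Row play a1 with probability p. Expected payoff against Left: (-3)p + 3(1−p) = −6p + 3; against Center: 1p + (-5)(1−p) = 6p − 5.
Setting these equal: −6p + 3 = 6p − 5 ⇒ −12p = -8 ⇒ p = 2/3, and the value is (-6)·(2/3) + 3 = -1.
For Column: with q = P(Left), equating a1's and a2's payoffs gives −4q + 1 = 8q − 5 ⇒ q = 1/2.

-1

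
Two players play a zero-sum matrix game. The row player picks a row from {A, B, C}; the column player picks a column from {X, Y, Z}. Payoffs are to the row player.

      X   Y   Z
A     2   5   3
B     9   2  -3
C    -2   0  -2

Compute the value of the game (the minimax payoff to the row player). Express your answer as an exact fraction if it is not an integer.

Row minima: A → 2, B → -3, C → -2; maximin = 2.
Column maxima: X → 9, Y → 5, Z → 3; minimax = 3.
2 ≠ 3, so there is no saddle point; optimal play is mixed.
C is strictly dominated by A, so the row player never plays it.
Y is strictly dominated by Z (it gives the row player strictly more in every row), so the column player never plays it.
On the remaining 2×2 (A, B vs X, Z):
Let the row player play A with probability p. Expected payoff against X: 2p + 9(1−p) = −7p + 9; against Z: 3p + (-3)(1−p) = 6p − 3.
Setting these equal: −7p + 9 = 6p − 3 ⇒ −13p = -12 ⇒ p = 12/13, and the value is (-7)·(12/13) + 9 = 33/13.
For the column player: with q = P(X), equating A's and B's payoffs gives −q + 3 = 12q − 3 ⇒ q = 6/13.

33/13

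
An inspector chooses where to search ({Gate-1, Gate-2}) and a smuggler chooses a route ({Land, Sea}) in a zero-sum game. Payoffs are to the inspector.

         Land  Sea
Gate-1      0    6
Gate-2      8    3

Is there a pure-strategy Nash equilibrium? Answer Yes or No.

No

Row minima: Gate-1 → 0, Gate-2 → 3; maximin = 3.
Column maxima: Land → 8, Sea → 6; minimax = 6.
3 ≠ 6, so no pure-strategy equilibrium exists.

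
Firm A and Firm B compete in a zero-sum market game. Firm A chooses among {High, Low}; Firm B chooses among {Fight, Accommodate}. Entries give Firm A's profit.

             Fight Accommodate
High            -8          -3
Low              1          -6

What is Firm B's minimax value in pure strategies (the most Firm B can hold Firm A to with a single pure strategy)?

-3

Column maxima: Fight → 1, Accommodate → -3.
The smallest of these is -3.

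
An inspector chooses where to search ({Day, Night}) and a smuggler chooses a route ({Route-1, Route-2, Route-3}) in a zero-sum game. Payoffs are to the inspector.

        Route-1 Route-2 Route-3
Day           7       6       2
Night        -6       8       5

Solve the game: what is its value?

Row minima: Day → 2, Night → -6; maximin = 2.
Column maxima: Route-1 → 7, Route-2 → 8, Route-3 → 5; minimax = 5.
2 ≠ 5, so there is no saddle point; optimal play is mixed.
Route-2 is strictly dominated by Route-3 (it gives the inspector strictly more in every row), so the smuggler never plays it.
On the remaining 2×2 (Day, Night vs Route-1, Route-3):
Let the inspector play Day with probability p. Expected payoff against Route-1: 7p + (-6)(1−p) = 13p − 6; against Route-3: 2p + 5(1−p) = −3p + 5.
Setting these equal: 13p − 6 = −3p + 5 ⇒ 16p = 11 ⇒ p = 11/16, and the value is (13)·(11/16) − 6 = 47/16.
For the smuggler: with q = P(Route-1), equating Day's and Night's payoffs gives 5q + 2 = −11q + 5 ⇒ q = 3/16.

47/16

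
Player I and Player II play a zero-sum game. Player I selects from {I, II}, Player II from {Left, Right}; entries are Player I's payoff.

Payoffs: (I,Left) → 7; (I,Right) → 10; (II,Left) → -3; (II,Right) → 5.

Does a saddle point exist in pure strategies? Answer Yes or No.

Row minima: I → 7, II → -3; maximin = 7.
Column maxima: Left → 7, Right → 10; minimax = 7.
maximin = minimax = 7, so a saddle point exists.

Yes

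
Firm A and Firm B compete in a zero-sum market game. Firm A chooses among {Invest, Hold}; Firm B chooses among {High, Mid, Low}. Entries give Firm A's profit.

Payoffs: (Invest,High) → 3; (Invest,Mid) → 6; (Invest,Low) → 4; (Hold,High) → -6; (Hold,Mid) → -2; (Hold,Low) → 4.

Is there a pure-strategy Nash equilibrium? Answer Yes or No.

Row minima: Invest → 3, Hold → -6; maximin = 3.
Column maxima: High → 3, Mid → 6, Low → 4; minimax = 3.
maximin = minimax = 3, so a saddle point exists.

Yes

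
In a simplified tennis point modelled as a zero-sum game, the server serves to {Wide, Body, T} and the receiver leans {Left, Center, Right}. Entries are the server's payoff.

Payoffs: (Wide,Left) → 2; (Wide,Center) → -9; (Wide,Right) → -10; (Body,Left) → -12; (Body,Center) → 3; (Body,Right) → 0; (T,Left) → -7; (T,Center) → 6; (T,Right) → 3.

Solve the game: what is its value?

-32/11

Row minima: Wide → -10, Body → -12, T → -7; maximin = -7.
Column maxima: Left → 2, Center → 6, Right → 3; minimax = 2.
-7 ≠ 2, so there is no saddle point; optimal play is mixed.
Body is strictly dominated by T, so the server never plays it.
Center is strictly dominated by Right (it gives the server strictly more in every row), so the receiver never plays it.
On the remaining 2×2 (Wide, T vs Left, Right):
Let the server play Wide with probability p. Expected payoff against Left: 2p + (-7)(1−p) = 9p − 7; against Right: (-10)p + 3(1−p) = −13p + 3.
Setting these equal: 9p − 7 = −13p + 3 ⇒ 22p = 10 ⇒ p = 5/11, and the value is (9)·(5/11) − 7 = -32/11.
For the receiver: with q = P(Left), equating Wide's and T's payoffs gives 12q − 10 = −10q + 3 ⇒ q = 13/22.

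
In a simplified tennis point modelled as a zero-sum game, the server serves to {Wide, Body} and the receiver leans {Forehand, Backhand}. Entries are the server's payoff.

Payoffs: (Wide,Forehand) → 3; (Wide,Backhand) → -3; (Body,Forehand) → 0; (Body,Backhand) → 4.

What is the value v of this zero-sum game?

Row minima: Wide → -3, Body → 0; maximin = 0.
Column maxima: Forehand → 3, Backhand → 4; minimax = 3.
0 ≠ 3, so there is no saddle point; optimal play is mixed.
Let the server play Wide with probability p. Expected payoff against Forehand: 3p + 0(1−p) = 3p; against Backhand: (-3)p + 4(1−p) = −7p + 4.
Setting these equal: 3p = −7p + 4 ⇒ 10p = 4 ⇒ p = 2/5, and the value is (3)·(2/5) = 6/5.
For the receiver: with q = P(Forehand), equating Wide's and Body's payoffs gives 6q − 3 = −4q + 4 ⇒ q = 7/10.

6/5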